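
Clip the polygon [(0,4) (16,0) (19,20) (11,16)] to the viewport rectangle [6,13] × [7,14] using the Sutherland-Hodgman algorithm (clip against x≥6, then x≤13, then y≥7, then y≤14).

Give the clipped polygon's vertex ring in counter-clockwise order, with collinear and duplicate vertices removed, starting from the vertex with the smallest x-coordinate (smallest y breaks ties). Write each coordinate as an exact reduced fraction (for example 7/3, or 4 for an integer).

Clipped polygon: [(6,7) (13,7) (13,14) (55/6,14) (6,116/11)]

1. After x ≥ 6: [(6,116/11) (6,5/2) (16,0) (19,20) (11,16)]
2. After x ≤ 13: [(6,116/11) (6,5/2) (13,3/4) (13,17) (11,16)]
3. After y ≥ 7: [(6,116/11) (6,7) (13,7) (13,17) (11,16)]
4. After y ≤ 14: [(55/6,14) (6,116/11) (6,7) (13,7) (13,14)]
5. Canonical ring: [(6,7) (13,7) (13,14) (55/6,14) (6,116/11)]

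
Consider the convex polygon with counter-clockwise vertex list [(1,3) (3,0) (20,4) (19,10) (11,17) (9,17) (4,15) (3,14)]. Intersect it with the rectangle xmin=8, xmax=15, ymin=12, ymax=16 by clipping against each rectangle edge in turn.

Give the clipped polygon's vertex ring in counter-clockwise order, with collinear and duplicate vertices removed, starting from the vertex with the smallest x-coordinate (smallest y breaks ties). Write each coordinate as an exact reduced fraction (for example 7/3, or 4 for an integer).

1. After x ≥ 8: [(8,20/17) (20,4) (19,10) (11,17) (9,17) (8,83/5)]
2. After x ≤ 15: [(8,20/17) (15,48/17) (15,27/2) (11,17) (9,17) (8,83/5)]
3. After y ≥ 12: [(8,12) (15,12) (15,27/2) (11,17) (9,17) (8,83/5)]
4. After y ≤ 16: [(8,16) (8,12) (15,12) (15,27/2) (85/7,16)]
5. Canonical ring: [(8,12) (15,12) (15,27/2) (85/7,16) (8,16)]

Clipped polygon: [(8,12) (15,12) (15,27/2) (85/7,16) (8,16)]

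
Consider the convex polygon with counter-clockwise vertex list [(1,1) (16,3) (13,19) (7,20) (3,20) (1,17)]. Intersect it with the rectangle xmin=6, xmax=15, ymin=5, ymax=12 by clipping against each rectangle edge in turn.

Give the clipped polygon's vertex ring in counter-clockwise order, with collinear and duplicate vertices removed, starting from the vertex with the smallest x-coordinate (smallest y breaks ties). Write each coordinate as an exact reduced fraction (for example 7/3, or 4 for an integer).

1. After x ≥ 6: [(6,5/3) (16,3) (13,19) (7,20) (6,20)]
2. After x ≤ 15: [(6,5/3) (15,43/15) (15,25/3) (13,19) (7,20) (6,20)]
3. After y ≥ 5: [(6,5) (15,5) (15,25/3) (13,19) (7,20) (6,20)]
4. After y ≤ 12: [(6,12) (6,5) (15,5) (15,25/3) (229/16,12)]
5. Canonical ring: [(6,5) (15,5) (15,25/3) (229/16,12) (6,12)]

Clipped polygon: [(6,5) (15,5) (15,25/3) (229/16,12) (6,12)]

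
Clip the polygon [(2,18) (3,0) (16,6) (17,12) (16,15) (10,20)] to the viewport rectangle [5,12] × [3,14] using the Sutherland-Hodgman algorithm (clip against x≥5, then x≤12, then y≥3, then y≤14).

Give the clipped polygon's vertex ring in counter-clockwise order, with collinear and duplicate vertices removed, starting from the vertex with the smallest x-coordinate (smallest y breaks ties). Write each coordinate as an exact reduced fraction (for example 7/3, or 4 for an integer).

1. After x ≥ 5: [(5,75/4) (5,12/13) (16,6) (17,12) (16,15) (10,20)]
2. After x ≤ 12: [(5,75/4) (5,12/13) (12,54/13) (12,55/3) (10,20)]
3. After y ≥ 3: [(5,75/4) (5,3) (19/2,3) (12,54/13) (12,55/3) (10,20)]
4. After y ≤ 14: [(5,14) (5,3) (19/2,3) (12,54/13) (12,14)]
5. Canonical ring: [(5,3) (19/2,3) (12,54/13) (12,14) (5,14)]

Clipped polygon: [(5,3) (19/2,3) (12,54/13) (12,14) (5,14)]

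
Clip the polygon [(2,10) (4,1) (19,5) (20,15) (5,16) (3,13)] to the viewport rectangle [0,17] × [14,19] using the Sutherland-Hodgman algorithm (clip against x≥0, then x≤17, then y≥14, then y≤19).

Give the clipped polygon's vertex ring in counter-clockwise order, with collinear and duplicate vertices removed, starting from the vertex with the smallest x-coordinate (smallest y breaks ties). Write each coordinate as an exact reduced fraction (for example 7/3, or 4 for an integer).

1. After x ≥ 0: [(2,10) (4,1) (19,5) (20,15) (5,16) (3,13)]
2. After x ≤ 17: [(2,10) (4,1) (17,67/15) (17,76/5) (5,16) (3,13)]
3. After y ≥ 14: [(17,14) (17,76/5) (5,16) (11/3,14)]
4. After y ≤ 19: [(17,14) (17,76/5) (5,16) (11/3,14)]
5. Canonical ring: [(11/3,14) (17,14) (17,76/5) (5,16)]

Clipped polygon: [(11/3,14) (17,14) (17,76/5) (5,16)]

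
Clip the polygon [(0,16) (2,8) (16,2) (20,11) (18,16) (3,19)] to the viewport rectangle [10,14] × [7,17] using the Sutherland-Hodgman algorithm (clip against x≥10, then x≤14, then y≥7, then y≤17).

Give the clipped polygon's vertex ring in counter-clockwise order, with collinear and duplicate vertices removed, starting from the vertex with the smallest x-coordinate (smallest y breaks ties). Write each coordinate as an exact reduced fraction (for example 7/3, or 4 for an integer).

1. After x ≥ 10: [(10,32/7) (16,2) (20,11) (18,16) (10,88/5)]
2. After x ≤ 14: [(10,32/7) (14,20/7) (14,84/5) (10,88/5)]
3. After y ≥ 7: [(10,7) (14,7) (14,84/5) (10,88/5)]
4. After y ≤ 17: [(10,17) (10,7) (14,7) (14,84/5) (13,17)]
5. Canonical ring: [(10,7) (14,7) (14,84/5) (13,17) (10,17)]

Clipped polygon: [(10,7) (14,7) (14,84/5) (13,17) (10,17)]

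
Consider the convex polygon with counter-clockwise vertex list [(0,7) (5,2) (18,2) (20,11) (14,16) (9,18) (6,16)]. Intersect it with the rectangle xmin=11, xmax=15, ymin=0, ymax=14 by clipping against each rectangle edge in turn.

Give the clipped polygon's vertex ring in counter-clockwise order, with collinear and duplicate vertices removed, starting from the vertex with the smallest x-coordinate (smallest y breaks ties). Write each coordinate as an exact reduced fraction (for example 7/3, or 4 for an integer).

1. After x ≥ 11: [(11,2) (18,2) (20,11) (14,16) (11,86/5)]
2. After x ≤ 15: [(11,2) (15,2) (15,91/6) (14,16) (11,86/5)]
3. After y ≥ 0: [(11,2) (15,2) (15,91/6) (14,16) (11,86/5)]
4. After y ≤ 14: [(11,14) (11,2) (15,2) (15,14)]
5. Canonical ring: [(11,2) (15,2) (15,14) (11,14)]

Clipped polygon: [(11,2) (15,2) (15,14) (11,14)]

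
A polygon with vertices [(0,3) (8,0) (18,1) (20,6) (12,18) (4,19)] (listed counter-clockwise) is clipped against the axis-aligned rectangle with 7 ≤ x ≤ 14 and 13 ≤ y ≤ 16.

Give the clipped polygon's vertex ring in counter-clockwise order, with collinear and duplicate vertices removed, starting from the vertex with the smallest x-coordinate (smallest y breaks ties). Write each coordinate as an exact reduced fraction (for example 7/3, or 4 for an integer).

1. After x ≥ 7: [(7,3/8) (8,0) (18,1) (20,6) (12,18) (7,149/8)]
2. After x ≤ 14: [(7,3/8) (8,0) (14,3/5) (14,15) (12,18) (7,149/8)]
3. After y ≥ 13: [(7,13) (14,13) (14,15) (12,18) (7,149/8)]
4. After y ≤ 16: [(7,16) (7,13) (14,13) (14,15) (40/3,16)]
5. Canonical ring: [(7,13) (14,13) (14,15) (40/3,16) (7,16)]

Clipped polygon: [(7,13) (14,13) (14,15) (40/3,16) (7,16)]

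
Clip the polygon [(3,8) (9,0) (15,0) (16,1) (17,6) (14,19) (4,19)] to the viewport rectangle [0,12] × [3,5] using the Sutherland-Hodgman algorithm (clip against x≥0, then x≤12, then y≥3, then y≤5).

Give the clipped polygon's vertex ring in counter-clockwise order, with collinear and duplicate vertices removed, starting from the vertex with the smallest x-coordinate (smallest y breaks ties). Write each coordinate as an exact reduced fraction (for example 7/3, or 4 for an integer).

1. After x ≥ 0: [(3,8) (9,0) (15,0) (16,1) (17,6) (14,19) (4,19)]
2. After x ≤ 12: [(3,8) (9,0) (12,0) (12,19) (4,19)]
3. After y ≥ 3: [(3,8) (27/4,3) (12,3) (12,19) (4,19)]
4. After y ≤ 5: [(21/4,5) (27/4,3) (12,3) (12,5)]
5. Canonical ring: [(21/4,5) (27/4,3) (12,3) (12,5)]

Clipped polygon: [(21/4,5) (27/4,3) (12,3) (12,5)]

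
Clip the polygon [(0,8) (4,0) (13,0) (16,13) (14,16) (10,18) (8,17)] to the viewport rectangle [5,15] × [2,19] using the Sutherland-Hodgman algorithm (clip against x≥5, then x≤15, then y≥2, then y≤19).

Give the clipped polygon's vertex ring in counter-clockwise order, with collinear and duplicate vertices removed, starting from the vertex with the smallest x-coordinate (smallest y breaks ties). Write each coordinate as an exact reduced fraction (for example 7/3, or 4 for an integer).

1. After x ≥ 5: [(5,109/8) (5,0) (13,0) (16,13) (14,16) (10,18) (8,17)]
2. After x ≤ 15: [(5,109/8) (5,0) (13,0) (15,26/3) (15,29/2) (14,16) (10,18) (8,17)]
3. After y ≥ 2: [(5,109/8) (5,2) (175/13,2) (15,26/3) (15,29/2) (14,16) (10,18) (8,17)]
4. After y ≤ 19: [(5,109/8) (5,2) (175/13,2) (15,26/3) (15,29/2) (14,16) (10,18) (8,17)]
5. Canonical ring: [(5,2) (175/13,2) (15,26/3) (15,29/2) (14,16) (10,18) (8,17) (5,109/8)]

Clipped polygon: [(5,2) (175/13,2) (15,26/3) (15,29/2) (14,16) (10,18) (8,17) (5,109/8)]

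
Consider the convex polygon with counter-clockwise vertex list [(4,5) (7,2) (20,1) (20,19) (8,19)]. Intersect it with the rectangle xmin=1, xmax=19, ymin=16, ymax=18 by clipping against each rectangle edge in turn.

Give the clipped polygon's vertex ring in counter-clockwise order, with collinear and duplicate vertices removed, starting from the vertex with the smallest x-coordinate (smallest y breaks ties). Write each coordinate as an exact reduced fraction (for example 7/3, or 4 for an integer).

Clipped polygon: [(50/7,16) (19,16) (19,18) (54/7,18)]

1. After x ≥ 1: [(4,5) (7,2) (20,1) (20,19) (8,19)]
2. After x ≤ 19: [(4,5) (7,2) (19,14/13) (19,19) (8,19)]
3. After y ≥ 16: [(50/7,16) (19,16) (19,19) (8,19)]
4. After y ≤ 18: [(54/7,18) (50/7,16) (19,16) (19,18)]
5. Canonical ring: [(50/7,16) (19,16) (19,18) (54/7,18)]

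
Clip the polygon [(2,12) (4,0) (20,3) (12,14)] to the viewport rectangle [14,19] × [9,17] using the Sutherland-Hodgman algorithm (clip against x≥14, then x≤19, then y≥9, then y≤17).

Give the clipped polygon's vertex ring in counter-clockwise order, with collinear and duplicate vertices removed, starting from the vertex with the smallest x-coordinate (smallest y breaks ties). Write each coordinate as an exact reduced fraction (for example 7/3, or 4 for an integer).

1. After x ≥ 14: [(14,15/8) (20,3) (14,45/4)]
2. After x ≤ 19: [(14,15/8) (19,45/16) (19,35/8) (14,45/4)]
3. After y ≥ 9: [(14,9) (172/11,9) (14,45/4)]
4. After y ≤ 17: [(14,9) (172/11,9) (14,45/4)]
5. Canonical ring: [(14,9) (172/11,9) (14,45/4)]

Clipped polygon: [(14,9) (172/11,9) (14,45/4)]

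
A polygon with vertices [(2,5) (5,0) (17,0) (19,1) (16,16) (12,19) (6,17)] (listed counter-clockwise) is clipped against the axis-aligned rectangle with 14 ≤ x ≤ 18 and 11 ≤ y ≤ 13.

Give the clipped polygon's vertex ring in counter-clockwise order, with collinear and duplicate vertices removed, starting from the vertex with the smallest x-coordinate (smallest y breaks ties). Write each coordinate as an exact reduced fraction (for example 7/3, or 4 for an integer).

Clipped polygon: [(14,11) (17,11) (83/5,13) (14,13)]

1. After x ≥ 14: [(14,0) (17,0) (19,1) (16,16) (14,35/2)]
2. After x ≤ 18: [(14,0) (17,0) (18,1/2) (18,6) (16,16) (14,35/2)]
3. After y ≥ 11: [(14,11) (17,11) (16,16) (14,35/2)]
4. After y ≤ 13: [(14,13) (14,11) (17,11) (83/5,13)]
5. Canonical ring: [(14,11) (17,11) (83/5,13) (14,13)]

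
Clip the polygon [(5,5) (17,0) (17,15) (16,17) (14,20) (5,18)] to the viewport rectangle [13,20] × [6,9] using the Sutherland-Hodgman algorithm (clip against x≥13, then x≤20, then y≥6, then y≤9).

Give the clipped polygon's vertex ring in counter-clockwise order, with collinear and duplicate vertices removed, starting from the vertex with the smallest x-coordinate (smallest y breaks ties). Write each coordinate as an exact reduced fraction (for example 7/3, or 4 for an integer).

Clipped polygon: [(13,6) (17,6) (17,9) (13,9)]

1. After x ≥ 13: [(13,5/3) (17,0) (17,15) (16,17) (14,20) (13,178/9)]
2. After x ≤ 20: [(13,5/3) (17,0) (17,15) (16,17) (14,20) (13,178/9)]
3. After y ≥ 6: [(13,6) (17,6) (17,15) (16,17) (14,20) (13,178/9)]
4. After y ≤ 9: [(13,9) (13,6) (17,6) (17,9)]
5. Canonical ring: [(13,6) (17,6) (17,9) (13,9)]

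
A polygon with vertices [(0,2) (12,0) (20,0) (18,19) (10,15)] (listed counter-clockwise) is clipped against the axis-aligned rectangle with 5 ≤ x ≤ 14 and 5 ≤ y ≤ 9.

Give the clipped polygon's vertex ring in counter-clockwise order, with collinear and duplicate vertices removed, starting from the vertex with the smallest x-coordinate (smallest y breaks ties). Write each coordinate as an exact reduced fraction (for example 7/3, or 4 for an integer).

Clipped polygon: [(5,5) (14,5) (14,9) (70/13,9) (5,17/2)]

1. After x ≥ 5: [(5,17/2) (5,7/6) (12,0) (20,0) (18,19) (10,15)]
2. After x ≤ 14: [(5,17/2) (5,7/6) (12,0) (14,0) (14,17) (10,15)]
3. After y ≥ 5: [(5,17/2) (5,5) (14,5) (14,17) (10,15)]
4. After y ≤ 9: [(70/13,9) (5,17/2) (5,5) (14,5) (14,9)]
5. Canonical ring: [(5,5) (14,5) (14,9) (70/13,9) (5,17/2)]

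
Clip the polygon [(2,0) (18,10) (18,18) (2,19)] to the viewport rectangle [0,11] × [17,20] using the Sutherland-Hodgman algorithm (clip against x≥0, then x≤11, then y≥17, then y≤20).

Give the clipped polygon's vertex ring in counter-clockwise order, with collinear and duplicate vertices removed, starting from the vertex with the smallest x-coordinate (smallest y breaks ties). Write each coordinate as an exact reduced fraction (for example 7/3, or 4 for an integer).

1. After x ≥ 0: [(2,0) (18,10) (18,18) (2,19)]
2. After x ≤ 11: [(2,0) (11,45/8) (11,295/16) (2,19)]
3. After y ≥ 17: [(2,17) (11,17) (11,295/16) (2,19)]
4. After y ≤ 20: [(2,17) (11,17) (11,295/16) (2,19)]
5. Canonical ring: [(2,17) (11,17) (11,295/16) (2,19)]

Clipped polygon: [(2,17) (11,17) (11,295/16) (2,19)]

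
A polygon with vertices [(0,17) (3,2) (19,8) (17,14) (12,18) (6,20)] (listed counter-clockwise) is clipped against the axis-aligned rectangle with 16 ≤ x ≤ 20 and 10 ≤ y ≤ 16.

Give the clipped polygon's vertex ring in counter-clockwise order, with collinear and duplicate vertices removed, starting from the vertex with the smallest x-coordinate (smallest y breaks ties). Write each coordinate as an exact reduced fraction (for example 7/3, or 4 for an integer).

1. After x ≥ 16: [(16,55/8) (19,8) (17,14) (16,74/5)]
2. After x ≤ 20: [(16,55/8) (19,8) (17,14) (16,74/5)]
3. After y ≥ 10: [(16,10) (55/3,10) (17,14) (16,74/5)]
4. After y ≤ 16: [(16,10) (55/3,10) (17,14) (16,74/5)]
5. Canonical ring: [(16,10) (55/3,10) (17,14) (16,74/5)]

Clipped polygon: [(16,10) (55/3,10) (17,14) (16,74/5)]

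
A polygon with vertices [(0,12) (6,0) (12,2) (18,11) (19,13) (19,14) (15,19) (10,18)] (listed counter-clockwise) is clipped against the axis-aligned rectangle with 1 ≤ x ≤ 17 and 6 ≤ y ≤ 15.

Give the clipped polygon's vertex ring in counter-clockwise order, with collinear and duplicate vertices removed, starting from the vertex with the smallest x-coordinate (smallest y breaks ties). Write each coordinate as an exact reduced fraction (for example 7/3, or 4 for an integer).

1. After x ≥ 1: [(1,63/5) (1,10) (6,0) (12,2) (18,11) (19,13) (19,14) (15,19) (10,18)]
2. After x ≤ 17: [(1,63/5) (1,10) (6,0) (12,2) (17,19/2) (17,33/2) (15,19) (10,18)]
3. After y ≥ 6: [(1,63/5) (1,10) (3,6) (44/3,6) (17,19/2) (17,33/2) (15,19) (10,18)]
4. After y ≤ 15: [(5,15) (1,63/5) (1,10) (3,6) (44/3,6) (17,19/2) (17,15)]
5. Canonical ring: [(1,10) (3,6) (44/3,6) (17,19/2) (17,15) (5,15) (1,63/5)]

Clipped polygon: [(1,10) (3,6) (44/3,6) (17,19/2) (17,15) (5,15) (1,63/5)]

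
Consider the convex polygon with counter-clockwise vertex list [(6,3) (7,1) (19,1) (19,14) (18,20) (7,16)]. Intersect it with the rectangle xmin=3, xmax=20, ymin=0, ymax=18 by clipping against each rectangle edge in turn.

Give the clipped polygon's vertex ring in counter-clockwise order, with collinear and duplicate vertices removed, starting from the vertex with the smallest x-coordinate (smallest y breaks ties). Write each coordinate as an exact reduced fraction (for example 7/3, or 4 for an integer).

Clipped polygon: [(6,3) (7,1) (19,1) (19,14) (55/3,18) (25/2,18) (7,16)]

1. After x ≥ 3: [(6,3) (7,1) (19,1) (19,14) (18,20) (7,16)]
2. After x ≤ 20: [(6,3) (7,1) (19,1) (19,14) (18,20) (7,16)]
3. After y ≥ 0: [(6,3) (7,1) (19,1) (19,14) (18,20) (7,16)]
4. After y ≤ 18: [(6,3) (7,1) (19,1) (19,14) (55/3,18) (25/2,18) (7,16)]
5. Canonical ring: [(6,3) (7,1) (19,1) (19,14) (55/3,18) (25/2,18) (7,16)]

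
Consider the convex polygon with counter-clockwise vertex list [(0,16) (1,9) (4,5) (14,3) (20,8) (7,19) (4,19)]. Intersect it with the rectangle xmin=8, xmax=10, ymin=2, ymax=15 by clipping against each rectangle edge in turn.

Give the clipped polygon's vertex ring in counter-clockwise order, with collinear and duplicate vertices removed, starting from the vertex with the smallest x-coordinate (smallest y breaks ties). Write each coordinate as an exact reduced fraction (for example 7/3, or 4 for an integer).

Clipped polygon: [(8,21/5) (10,19/5) (10,15) (8,15)]

1. After x ≥ 8: [(8,21/5) (14,3) (20,8) (8,236/13)]
2. After x ≤ 10: [(8,21/5) (10,19/5) (10,214/13) (8,236/13)]
3. After y ≥ 2: [(8,21/5) (10,19/5) (10,214/13) (8,236/13)]
4. After y ≤ 15: [(8,15) (8,21/5) (10,19/5) (10,15)]
5. Canonical ring: [(8,21/5) (10,19/5) (10,15) (8,15)]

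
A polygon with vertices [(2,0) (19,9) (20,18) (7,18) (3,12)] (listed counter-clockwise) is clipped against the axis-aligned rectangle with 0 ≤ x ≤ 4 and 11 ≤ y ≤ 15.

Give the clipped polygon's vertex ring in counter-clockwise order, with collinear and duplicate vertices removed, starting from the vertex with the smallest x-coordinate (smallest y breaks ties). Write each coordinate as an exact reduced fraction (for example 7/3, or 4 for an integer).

1. After x ≥ 0: [(2,0) (19,9) (20,18) (7,18) (3,12)]
2. After x ≤ 4: [(2,0) (4,18/17) (4,27/2) (3,12)]
3. After y ≥ 11: [(35/12,11) (4,11) (4,27/2) (3,12)]
4. After y ≤ 15: [(35/12,11) (4,11) (4,27/2) (3,12)]
5. Canonical ring: [(35/12,11) (4,11) (4,27/2) (3,12)]

Clipped polygon: [(35/12,11) (4,11) (4,27/2) (3,12)]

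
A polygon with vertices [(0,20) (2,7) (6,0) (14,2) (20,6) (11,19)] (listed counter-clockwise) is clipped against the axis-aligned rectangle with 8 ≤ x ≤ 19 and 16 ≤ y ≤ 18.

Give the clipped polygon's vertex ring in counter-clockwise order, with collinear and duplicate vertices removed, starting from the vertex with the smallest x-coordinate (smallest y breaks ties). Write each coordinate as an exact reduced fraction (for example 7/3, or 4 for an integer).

Clipped polygon: [(8,16) (170/13,16) (152/13,18) (8,18)]

1. After x ≥ 8: [(8,212/11) (8,1/2) (14,2) (20,6) (11,19)]
2. After x ≤ 19: [(8,212/11) (8,1/2) (14,2) (19,16/3) (19,67/9) (11,19)]
3. After y ≥ 16: [(8,212/11) (8,16) (170/13,16) (11,19)]
4. After y ≤ 18: [(8,18) (8,16) (170/13,16) (152/13,18)]
5. Canonical ring: [(8,16) (170/13,16) (152/13,18) (8,18)]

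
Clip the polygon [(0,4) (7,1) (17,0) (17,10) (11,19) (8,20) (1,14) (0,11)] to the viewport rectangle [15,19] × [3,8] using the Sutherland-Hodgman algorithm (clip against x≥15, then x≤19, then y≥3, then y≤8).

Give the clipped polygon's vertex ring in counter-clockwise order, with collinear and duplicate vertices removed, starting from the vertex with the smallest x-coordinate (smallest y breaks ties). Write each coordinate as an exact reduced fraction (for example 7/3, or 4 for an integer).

Clipped polygon: [(15,3) (17,3) (17,8) (15,8)]

1. After x ≥ 15: [(15,1/5) (17,0) (17,10) (15,13)]
2. After x ≤ 19: [(15,1/5) (17,0) (17,10) (15,13)]
3. After y ≥ 3: [(15,3) (17,3) (17,10) (15,13)]
4. After y ≤ 8: [(15,8) (15,3) (17,3) (17,8)]
5. Canonical ring: [(15,3) (17,3) (17,8) (15,8)]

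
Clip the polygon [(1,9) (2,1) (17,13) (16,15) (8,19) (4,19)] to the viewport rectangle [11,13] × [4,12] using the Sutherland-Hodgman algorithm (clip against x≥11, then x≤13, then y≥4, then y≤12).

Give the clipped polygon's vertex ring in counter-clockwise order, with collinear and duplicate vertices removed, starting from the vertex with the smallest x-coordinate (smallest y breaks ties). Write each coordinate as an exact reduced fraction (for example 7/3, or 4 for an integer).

1. After x ≥ 11: [(11,41/5) (17,13) (16,15) (11,35/2)]
2. After x ≤ 13: [(11,41/5) (13,49/5) (13,33/2) (11,35/2)]
3. After y ≥ 4: [(11,41/5) (13,49/5) (13,33/2) (11,35/2)]
4. After y ≤ 12: [(11,12) (11,41/5) (13,49/5) (13,12)]
5. Canonical ring: [(11,41/5) (13,49/5) (13,12) (11,12)]

Clipped polygon: [(11,41/5) (13,49/5) (13,12) (11,12)]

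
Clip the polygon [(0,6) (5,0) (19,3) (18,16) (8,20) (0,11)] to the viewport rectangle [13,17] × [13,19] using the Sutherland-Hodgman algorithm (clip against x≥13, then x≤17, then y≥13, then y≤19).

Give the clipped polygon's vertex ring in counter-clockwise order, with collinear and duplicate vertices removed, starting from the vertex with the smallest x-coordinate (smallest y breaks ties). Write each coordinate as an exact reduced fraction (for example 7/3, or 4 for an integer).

Clipped polygon: [(13,13) (17,13) (17,82/5) (13,18)]

1. After x ≥ 13: [(13,12/7) (19,3) (18,16) (13,18)]
2. After x ≤ 17: [(13,12/7) (17,18/7) (17,82/5) (13,18)]
3. After y ≥ 13: [(13,13) (17,13) (17,82/5) (13,18)]
4. After y ≤ 19: [(13,13) (17,13) (17,82/5) (13,18)]
5. Canonical ring: [(13,13) (17,13) (17,82/5) (13,18)]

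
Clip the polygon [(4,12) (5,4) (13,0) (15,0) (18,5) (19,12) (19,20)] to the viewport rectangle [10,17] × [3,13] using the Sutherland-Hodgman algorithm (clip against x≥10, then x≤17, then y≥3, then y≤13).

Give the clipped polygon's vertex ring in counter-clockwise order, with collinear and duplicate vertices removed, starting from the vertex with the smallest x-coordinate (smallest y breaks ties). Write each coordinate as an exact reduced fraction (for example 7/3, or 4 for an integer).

1. After x ≥ 10: [(10,76/5) (10,3/2) (13,0) (15,0) (18,5) (19,12) (19,20)]
2. After x ≤ 17: [(17,284/15) (10,76/5) (10,3/2) (13,0) (15,0) (17,10/3)]
3. After y ≥ 3: [(17,284/15) (10,76/5) (10,3) (84/5,3) (17,10/3)]
4. After y ≤ 13: [(17,13) (10,13) (10,3) (84/5,3) (17,10/3)]
5. Canonical ring: [(10,3) (84/5,3) (17,10/3) (17,13) (10,13)]

Clipped polygon: [(10,3) (84/5,3) (17,10/3) (17,13) (10,13)]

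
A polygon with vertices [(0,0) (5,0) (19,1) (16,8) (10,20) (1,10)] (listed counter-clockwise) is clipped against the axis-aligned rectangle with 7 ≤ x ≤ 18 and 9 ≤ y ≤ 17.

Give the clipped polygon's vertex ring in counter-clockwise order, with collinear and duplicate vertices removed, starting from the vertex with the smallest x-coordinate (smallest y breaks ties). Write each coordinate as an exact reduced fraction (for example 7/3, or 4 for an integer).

1. After x ≥ 7: [(7,1/7) (19,1) (16,8) (10,20) (7,50/3)]
2. After x ≤ 18: [(7,1/7) (18,13/14) (18,10/3) (16,8) (10,20) (7,50/3)]
3. After y ≥ 9: [(7,9) (31/2,9) (10,20) (7,50/3)]
4. After y ≤ 17: [(7,9) (31/2,9) (23/2,17) (73/10,17) (7,50/3)]
5. Canonical ring: [(7,9) (31/2,9) (23/2,17) (73/10,17) (7,50/3)]

Clipped polygon: [(7,9) (31/2,9) (23/2,17) (73/10,17) (7,50/3)]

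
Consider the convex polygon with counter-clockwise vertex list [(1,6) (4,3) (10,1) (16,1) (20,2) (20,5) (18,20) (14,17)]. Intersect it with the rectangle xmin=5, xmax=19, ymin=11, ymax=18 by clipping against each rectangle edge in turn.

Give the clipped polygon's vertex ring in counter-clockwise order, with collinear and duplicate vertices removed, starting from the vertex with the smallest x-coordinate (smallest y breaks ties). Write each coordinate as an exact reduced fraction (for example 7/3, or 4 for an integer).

Clipped polygon: [(76/11,11) (19,11) (19,25/2) (274/15,18) (46/3,18) (14,17)]

1. After x ≥ 5: [(5,122/13) (5,8/3) (10,1) (16,1) (20,2) (20,5) (18,20) (14,17)]
2. After x ≤ 19: [(5,122/13) (5,8/3) (10,1) (16,1) (19,7/4) (19,25/2) (18,20) (14,17)]
3. After y ≥ 11: [(76/11,11) (19,11) (19,25/2) (18,20) (14,17)]
4. After y ≤ 18: [(76/11,11) (19,11) (19,25/2) (274/15,18) (46/3,18) (14,17)]
5. Canonical ring: [(76/11,11) (19,11) (19,25/2) (274/15,18) (46/3,18) (14,17)]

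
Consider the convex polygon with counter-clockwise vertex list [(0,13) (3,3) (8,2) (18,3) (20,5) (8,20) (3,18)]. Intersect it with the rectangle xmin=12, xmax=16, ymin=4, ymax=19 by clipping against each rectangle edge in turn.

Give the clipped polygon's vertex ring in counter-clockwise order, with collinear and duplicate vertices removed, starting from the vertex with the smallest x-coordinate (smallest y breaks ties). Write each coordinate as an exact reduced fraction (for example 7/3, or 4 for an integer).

Clipped polygon: [(12,4) (16,4) (16,10) (12,15)]

1. After x ≥ 12: [(12,12/5) (18,3) (20,5) (12,15)]
2. After x ≤ 16: [(12,12/5) (16,14/5) (16,10) (12,15)]
3. After y ≥ 4: [(12,4) (16,4) (16,10) (12,15)]
4. After y ≤ 19: [(12,4) (16,4) (16,10) (12,15)]
5. Canonical ring: [(12,4) (16,4) (16,10) (12,15)]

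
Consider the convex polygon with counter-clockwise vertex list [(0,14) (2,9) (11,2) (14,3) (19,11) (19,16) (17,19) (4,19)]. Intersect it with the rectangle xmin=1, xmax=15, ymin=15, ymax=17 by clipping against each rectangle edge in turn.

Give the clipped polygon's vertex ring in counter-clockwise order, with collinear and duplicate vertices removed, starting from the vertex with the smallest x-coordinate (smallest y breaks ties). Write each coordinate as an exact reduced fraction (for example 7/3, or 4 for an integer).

Clipped polygon: [(1,15) (15,15) (15,17) (12/5,17) (1,61/4)]

1. After x ≥ 1: [(1,61/4) (1,23/2) (2,9) (11,2) (14,3) (19,11) (19,16) (17,19) (4,19)]
2. After x ≤ 15: [(1,61/4) (1,23/2) (2,9) (11,2) (14,3) (15,23/5) (15,19) (4,19)]
3. After y ≥ 15: [(1,61/4) (1,15) (15,15) (15,19) (4,19)]
4. After y ≤ 17: [(12/5,17) (1,61/4) (1,15) (15,15) (15,17)]
5. Canonical ring: [(1,15) (15,15) (15,17) (12/5,17) (1,61/4)]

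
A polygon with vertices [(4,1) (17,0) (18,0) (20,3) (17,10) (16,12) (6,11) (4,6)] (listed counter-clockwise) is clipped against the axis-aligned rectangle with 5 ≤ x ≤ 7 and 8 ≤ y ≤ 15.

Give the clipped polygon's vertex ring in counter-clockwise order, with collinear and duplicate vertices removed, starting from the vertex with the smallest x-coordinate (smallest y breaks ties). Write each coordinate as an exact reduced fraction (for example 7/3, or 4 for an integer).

Clipped polygon: [(5,8) (7,8) (7,111/10) (6,11) (5,17/2)]

1. After x ≥ 5: [(5,12/13) (17,0) (18,0) (20,3) (17,10) (16,12) (6,11) (5,17/2)]
2. After x ≤ 7: [(5,12/13) (7,10/13) (7,111/10) (6,11) (5,17/2)]
3. After y ≥ 8: [(5,8) (7,8) (7,111/10) (6,11) (5,17/2)]
4. After y ≤ 15: [(5,8) (7,8) (7,111/10) (6,11) (5,17/2)]
5. Canonical ring: [(5,8) (7,8) (7,111/10) (6,11) (5,17/2)]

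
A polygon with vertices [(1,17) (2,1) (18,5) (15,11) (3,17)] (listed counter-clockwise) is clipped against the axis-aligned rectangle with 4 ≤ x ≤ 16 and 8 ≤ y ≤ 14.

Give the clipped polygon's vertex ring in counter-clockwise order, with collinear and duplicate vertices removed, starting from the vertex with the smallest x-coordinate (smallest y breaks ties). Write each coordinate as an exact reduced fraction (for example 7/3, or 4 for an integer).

Clipped polygon: [(4,8) (16,8) (16,9) (15,11) (9,14) (4,14)]

1. After x ≥ 4: [(4,3/2) (18,5) (15,11) (4,33/2)]
2. After x ≤ 16: [(4,3/2) (16,9/2) (16,9) (15,11) (4,33/2)]
3. After y ≥ 8: [(4,8) (16,8) (16,9) (15,11) (4,33/2)]
4. After y ≤ 14: [(4,14) (4,8) (16,8) (16,9) (15,11) (9,14)]
5. Canonical ring: [(4,8) (16,8) (16,9) (15,11) (9,14) (4,14)]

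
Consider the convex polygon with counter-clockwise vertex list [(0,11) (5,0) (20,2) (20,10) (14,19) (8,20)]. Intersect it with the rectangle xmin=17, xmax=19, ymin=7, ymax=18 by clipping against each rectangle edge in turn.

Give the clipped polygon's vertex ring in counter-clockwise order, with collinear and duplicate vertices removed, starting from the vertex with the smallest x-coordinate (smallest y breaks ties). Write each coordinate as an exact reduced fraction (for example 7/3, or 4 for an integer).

Clipped polygon: [(17,7) (19,7) (19,23/2) (17,29/2)]

1. After x ≥ 17: [(17,8/5) (20,2) (20,10) (17,29/2)]
2. After x ≤ 19: [(17,8/5) (19,28/15) (19,23/2) (17,29/2)]
3. After y ≥ 7: [(17,7) (19,7) (19,23/2) (17,29/2)]
4. After y ≤ 18: [(17,7) (19,7) (19,23/2) (17,29/2)]
5. Canonical ring: [(17,7) (19,7) (19,23/2) (17,29/2)]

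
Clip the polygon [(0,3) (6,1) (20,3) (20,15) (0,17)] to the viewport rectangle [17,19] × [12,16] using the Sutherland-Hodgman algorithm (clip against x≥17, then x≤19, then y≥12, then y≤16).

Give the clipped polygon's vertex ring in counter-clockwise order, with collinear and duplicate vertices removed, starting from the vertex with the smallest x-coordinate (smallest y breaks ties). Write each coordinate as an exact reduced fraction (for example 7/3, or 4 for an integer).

1. After x ≥ 17: [(17,18/7) (20,3) (20,15) (17,153/10)]
2. After x ≤ 19: [(17,18/7) (19,20/7) (19,151/10) (17,153/10)]
3. After y ≥ 12: [(17,12) (19,12) (19,151/10) (17,153/10)]
4. After y ≤ 16: [(17,12) (19,12) (19,151/10) (17,153/10)]
5. Canonical ring: [(17,12) (19,12) (19,151/10) (17,153/10)]

Clipped polygon: [(17,12) (19,12) (19,151/10) (17,153/10)]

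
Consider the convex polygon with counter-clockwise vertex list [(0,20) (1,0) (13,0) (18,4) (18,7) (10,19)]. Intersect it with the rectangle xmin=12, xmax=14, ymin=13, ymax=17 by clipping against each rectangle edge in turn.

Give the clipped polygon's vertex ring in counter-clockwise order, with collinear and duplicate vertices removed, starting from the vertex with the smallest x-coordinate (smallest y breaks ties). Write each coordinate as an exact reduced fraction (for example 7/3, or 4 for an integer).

Clipped polygon: [(12,13) (14,13) (12,16)]

1. After x ≥ 12: [(12,0) (13,0) (18,4) (18,7) (12,16)]
2. After x ≤ 14: [(12,0) (13,0) (14,4/5) (14,13) (12,16)]
3. After y ≥ 13: [(12,13) (14,13) (14,13) (12,16)]
4. After y ≤ 17: [(12,13) (14,13) (14,13) (12,16)]
5. Canonical ring: [(12,13) (14,13) (12,16)]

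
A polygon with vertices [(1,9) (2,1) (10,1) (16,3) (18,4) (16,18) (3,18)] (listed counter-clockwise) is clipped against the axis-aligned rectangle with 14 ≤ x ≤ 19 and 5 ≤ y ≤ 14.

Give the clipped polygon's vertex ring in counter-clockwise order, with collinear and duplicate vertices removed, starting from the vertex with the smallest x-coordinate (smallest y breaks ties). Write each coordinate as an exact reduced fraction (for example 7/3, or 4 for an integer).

Clipped polygon: [(14,5) (125/7,5) (116/7,14) (14,14)]

1. After x ≥ 14: [(14,7/3) (16,3) (18,4) (16,18) (14,18)]
2. After x ≤ 19: [(14,7/3) (16,3) (18,4) (16,18) (14,18)]
3. After y ≥ 5: [(14,5) (125/7,5) (16,18) (14,18)]
4. After y ≤ 14: [(14,14) (14,5) (125/7,5) (116/7,14)]
5. Canonical ring: [(14,5) (125/7,5) (116/7,14) (14,14)]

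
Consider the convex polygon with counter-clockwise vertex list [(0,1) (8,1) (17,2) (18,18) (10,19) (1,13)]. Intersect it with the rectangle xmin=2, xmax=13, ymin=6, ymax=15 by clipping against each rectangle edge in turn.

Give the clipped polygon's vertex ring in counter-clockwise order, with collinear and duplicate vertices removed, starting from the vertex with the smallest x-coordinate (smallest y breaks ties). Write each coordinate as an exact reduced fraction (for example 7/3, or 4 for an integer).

1. After x ≥ 2: [(2,1) (8,1) (17,2) (18,18) (10,19) (2,41/3)]
2. After x ≤ 13: [(2,1) (8,1) (13,14/9) (13,149/8) (10,19) (2,41/3)]
3. After y ≥ 6: [(2,6) (13,6) (13,149/8) (10,19) (2,41/3)]
4. After y ≤ 15: [(2,6) (13,6) (13,15) (4,15) (2,41/3)]
5. Canonical ring: [(2,6) (13,6) (13,15) (4,15) (2,41/3)]

Clipped polygon: [(2,6) (13,6) (13,15) (4,15) (2,41/3)]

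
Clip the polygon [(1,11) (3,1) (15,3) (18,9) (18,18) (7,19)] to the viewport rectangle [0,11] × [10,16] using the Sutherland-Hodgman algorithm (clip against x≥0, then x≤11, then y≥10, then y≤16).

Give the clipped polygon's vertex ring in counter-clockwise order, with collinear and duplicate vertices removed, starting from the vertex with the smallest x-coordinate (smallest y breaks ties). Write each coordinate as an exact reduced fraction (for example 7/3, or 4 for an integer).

Clipped polygon: [(1,11) (6/5,10) (11,10) (11,16) (19/4,16)]

1. After x ≥ 0: [(1,11) (3,1) (15,3) (18,9) (18,18) (7,19)]
2. After x ≤ 11: [(1,11) (3,1) (11,7/3) (11,205/11) (7,19)]
3. After y ≥ 10: [(1,11) (6/5,10) (11,10) (11,205/11) (7,19)]
4. After y ≤ 16: [(19/4,16) (1,11) (6/5,10) (11,10) (11,16)]
5. Canonical ring: [(1,11) (6/5,10) (11,10) (11,16) (19/4,16)]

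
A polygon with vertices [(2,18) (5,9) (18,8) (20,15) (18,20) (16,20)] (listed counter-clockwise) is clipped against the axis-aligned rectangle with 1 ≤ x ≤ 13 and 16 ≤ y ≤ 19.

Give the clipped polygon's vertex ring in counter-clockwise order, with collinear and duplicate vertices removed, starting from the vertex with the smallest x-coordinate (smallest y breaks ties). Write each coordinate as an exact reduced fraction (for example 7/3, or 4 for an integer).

1. After x ≥ 1: [(2,18) (5,9) (18,8) (20,15) (18,20) (16,20)]
2. After x ≤ 13: [(13,137/7) (2,18) (5,9) (13,109/13)]
3. After y ≥ 16: [(13,16) (13,137/7) (2,18) (8/3,16)]
4. After y ≤ 19: [(13,16) (13,19) (9,19) (2,18) (8/3,16)]
5. Canonical ring: [(2,18) (8/3,16) (13,16) (13,19) (9,19)]

Clipped polygon: [(2,18) (8/3,16) (13,16) (13,19) (9,19)]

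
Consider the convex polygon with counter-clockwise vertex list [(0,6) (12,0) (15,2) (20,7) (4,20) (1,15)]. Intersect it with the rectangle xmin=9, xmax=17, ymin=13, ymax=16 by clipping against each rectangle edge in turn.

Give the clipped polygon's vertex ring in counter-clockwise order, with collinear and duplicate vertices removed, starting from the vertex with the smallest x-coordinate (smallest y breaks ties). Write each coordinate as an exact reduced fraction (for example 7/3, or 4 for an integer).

1. After x ≥ 9: [(9,3/2) (12,0) (15,2) (20,7) (9,255/16)]
2. After x ≤ 17: [(9,3/2) (12,0) (15,2) (17,4) (17,151/16) (9,255/16)]
3. After y ≥ 13: [(9,13) (164/13,13) (9,255/16)]
4. After y ≤ 16: [(9,13) (164/13,13) (9,255/16)]
5. Canonical ring: [(9,13) (164/13,13) (9,255/16)]

Clipped polygon: [(9,13) (164/13,13) (9,255/16)]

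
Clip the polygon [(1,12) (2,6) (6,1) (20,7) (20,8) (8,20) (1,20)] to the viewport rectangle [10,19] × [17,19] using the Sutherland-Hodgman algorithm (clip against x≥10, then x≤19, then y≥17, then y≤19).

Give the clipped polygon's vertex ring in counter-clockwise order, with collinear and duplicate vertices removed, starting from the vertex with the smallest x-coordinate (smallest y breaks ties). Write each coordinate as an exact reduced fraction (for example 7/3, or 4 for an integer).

1. After x ≥ 10: [(10,19/7) (20,7) (20,8) (10,18)]
2. After x ≤ 19: [(10,19/7) (19,46/7) (19,9) (10,18)]
3. After y ≥ 17: [(10,17) (11,17) (10,18)]
4. After y ≤ 19: [(10,17) (11,17) (10,18)]
5. Canonical ring: [(10,17) (11,17) (10,18)]

Clipped polygon: [(10,17) (11,17) (10,18)]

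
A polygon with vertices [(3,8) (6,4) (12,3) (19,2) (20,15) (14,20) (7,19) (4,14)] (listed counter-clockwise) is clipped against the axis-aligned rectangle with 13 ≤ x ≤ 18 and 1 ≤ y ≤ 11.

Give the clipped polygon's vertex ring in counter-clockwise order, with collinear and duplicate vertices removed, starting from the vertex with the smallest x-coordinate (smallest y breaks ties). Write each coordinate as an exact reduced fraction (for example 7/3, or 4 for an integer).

1. After x ≥ 13: [(13,20/7) (19,2) (20,15) (14,20) (13,139/7)]
2. After x ≤ 18: [(13,20/7) (18,15/7) (18,50/3) (14,20) (13,139/7)]
3. After y ≥ 1: [(13,20/7) (18,15/7) (18,50/3) (14,20) (13,139/7)]
4. After y ≤ 11: [(13,11) (13,20/7) (18,15/7) (18,11)]
5. Canonical ring: [(13,20/7) (18,15/7) (18,11) (13,11)]

Clipped polygon: [(13,20/7) (18,15/7) (18,11) (13,11)]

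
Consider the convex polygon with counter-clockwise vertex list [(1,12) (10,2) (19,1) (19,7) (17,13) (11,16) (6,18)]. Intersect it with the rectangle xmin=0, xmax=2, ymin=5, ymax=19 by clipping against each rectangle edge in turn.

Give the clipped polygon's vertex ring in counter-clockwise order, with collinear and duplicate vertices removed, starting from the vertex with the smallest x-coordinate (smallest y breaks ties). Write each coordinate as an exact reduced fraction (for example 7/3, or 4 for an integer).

1. After x ≥ 0: [(1,12) (10,2) (19,1) (19,7) (17,13) (11,16) (6,18)]
2. After x ≤ 2: [(2,66/5) (1,12) (2,98/9)]
3. After y ≥ 5: [(2,66/5) (1,12) (2,98/9)]
4. After y ≤ 19: [(2,66/5) (1,12) (2,98/9)]
5. Canonical ring: [(1,12) (2,98/9) (2,66/5)]

Clipped polygon: [(1,12) (2,98/9) (2,66/5)]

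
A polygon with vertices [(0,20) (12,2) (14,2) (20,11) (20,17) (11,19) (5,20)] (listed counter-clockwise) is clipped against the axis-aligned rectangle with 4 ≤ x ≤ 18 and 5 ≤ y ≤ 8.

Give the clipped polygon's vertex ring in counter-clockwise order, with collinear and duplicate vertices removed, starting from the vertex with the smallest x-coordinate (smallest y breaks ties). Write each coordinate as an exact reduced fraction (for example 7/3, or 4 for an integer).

1. After x ≥ 4: [(4,20) (4,14) (12,2) (14,2) (20,11) (20,17) (11,19) (5,20)]
2. After x ≤ 18: [(4,20) (4,14) (12,2) (14,2) (18,8) (18,157/9) (11,19) (5,20)]
3. After y ≥ 5: [(4,20) (4,14) (10,5) (16,5) (18,8) (18,157/9) (11,19) (5,20)]
4. After y ≤ 8: [(8,8) (10,5) (16,5) (18,8) (18,8)]
5. Canonical ring: [(8,8) (10,5) (16,5) (18,8)]

Clipped polygon: [(8,8) (10,5) (16,5) (18,8)]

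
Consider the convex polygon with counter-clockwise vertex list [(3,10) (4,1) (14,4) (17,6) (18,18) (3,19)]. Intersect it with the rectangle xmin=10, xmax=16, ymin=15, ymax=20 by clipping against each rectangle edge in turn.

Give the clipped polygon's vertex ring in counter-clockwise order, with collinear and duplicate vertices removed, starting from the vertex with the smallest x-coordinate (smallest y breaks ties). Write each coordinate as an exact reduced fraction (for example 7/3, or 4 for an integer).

Clipped polygon: [(10,15) (16,15) (16,272/15) (10,278/15)]

1. After x ≥ 10: [(10,14/5) (14,4) (17,6) (18,18) (10,278/15)]
2. After x ≤ 16: [(10,14/5) (14,4) (16,16/3) (16,272/15) (10,278/15)]
3. After y ≥ 15: [(10,15) (16,15) (16,272/15) (10,278/15)]
4. After y ≤ 20: [(10,15) (16,15) (16,272/15) (10,278/15)]
5. Canonical ring: [(10,15) (16,15) (16,272/15) (10,278/15)]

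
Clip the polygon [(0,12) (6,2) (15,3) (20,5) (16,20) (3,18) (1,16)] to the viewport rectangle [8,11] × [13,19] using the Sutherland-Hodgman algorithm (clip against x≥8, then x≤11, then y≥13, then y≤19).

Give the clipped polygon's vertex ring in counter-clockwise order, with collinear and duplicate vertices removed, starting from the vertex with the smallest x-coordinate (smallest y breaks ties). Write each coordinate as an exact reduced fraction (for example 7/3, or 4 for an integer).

Clipped polygon: [(8,13) (11,13) (11,19) (19/2,19) (8,244/13)]

1. After x ≥ 8: [(8,20/9) (15,3) (20,5) (16,20) (8,244/13)]
2. After x ≤ 11: [(8,20/9) (11,23/9) (11,250/13) (8,244/13)]
3. After y ≥ 13: [(8,13) (11,13) (11,250/13) (8,244/13)]
4. After y ≤ 19: [(8,13) (11,13) (11,19) (19/2,19) (8,244/13)]
5. Canonical ring: [(8,13) (11,13) (11,19) (19/2,19) (8,244/13)]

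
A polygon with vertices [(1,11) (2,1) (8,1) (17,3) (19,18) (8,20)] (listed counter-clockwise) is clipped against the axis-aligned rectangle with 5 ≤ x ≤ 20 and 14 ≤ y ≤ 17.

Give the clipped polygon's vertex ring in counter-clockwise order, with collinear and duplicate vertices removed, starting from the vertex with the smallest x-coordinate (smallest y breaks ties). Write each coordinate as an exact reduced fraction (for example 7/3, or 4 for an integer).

Clipped polygon: [(5,14) (277/15,14) (283/15,17) (17/3,17) (5,113/7)]

1. After x ≥ 5: [(5,113/7) (5,1) (8,1) (17,3) (19,18) (8,20)]
2. After x ≤ 20: [(5,113/7) (5,1) (8,1) (17,3) (19,18) (8,20)]
3. After y ≥ 14: [(5,113/7) (5,14) (277/15,14) (19,18) (8,20)]
4. After y ≤ 17: [(17/3,17) (5,113/7) (5,14) (277/15,14) (283/15,17)]
5. Canonical ring: [(5,14) (277/15,14) (283/15,17) (17/3,17) (5,113/7)]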